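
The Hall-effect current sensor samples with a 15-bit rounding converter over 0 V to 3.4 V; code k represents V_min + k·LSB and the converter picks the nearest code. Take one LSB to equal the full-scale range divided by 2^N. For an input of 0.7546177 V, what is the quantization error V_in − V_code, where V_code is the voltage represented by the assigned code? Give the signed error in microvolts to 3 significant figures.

Full-scale range = 3.4 V. LSB = 3.4 V / 2^15 ≈ 103.8 µV.
(V_in − V_min)/LSB = (0.7546177 − (0)) × 32768/3.4 = 7272.7391 → nearest code k = 7273.
V_code = 0 + (7273/32768) × 3.4 = 0.75464477539 V.
V_in − V_code = 0.7546177 − (0.75464477539) = −27.1 µV.

−27.1 µV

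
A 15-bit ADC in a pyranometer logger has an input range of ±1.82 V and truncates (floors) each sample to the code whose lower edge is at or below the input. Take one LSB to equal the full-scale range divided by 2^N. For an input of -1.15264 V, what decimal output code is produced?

The full-scale span is 1.82 − (-1.82) = 3.64 V. LSB = 3.64 V / 2^15 ≈ 111.1 µV.
V_in − V_min = -1.15264 − (-1.82) = 0.66736 V.
Divide by LSB: 0.66736 × 32768/3.64 = 6007.7067.
Truncating gives code 6007.

6007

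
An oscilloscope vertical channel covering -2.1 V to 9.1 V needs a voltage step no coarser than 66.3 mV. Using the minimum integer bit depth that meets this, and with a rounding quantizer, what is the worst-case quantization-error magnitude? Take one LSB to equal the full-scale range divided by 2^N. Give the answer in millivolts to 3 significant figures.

The full-scale span is 9.1 − (-2.1) = 11.2 V.
11.2 V / 66.3 mV = 168.9. Since 2^7 = 128 and 2^8 = 256, N = 8.
One LSB is 11.2 V / 256 = 43.750 mV.
|e|_max = LSB/2 = 21.9 mV.

21.9 mV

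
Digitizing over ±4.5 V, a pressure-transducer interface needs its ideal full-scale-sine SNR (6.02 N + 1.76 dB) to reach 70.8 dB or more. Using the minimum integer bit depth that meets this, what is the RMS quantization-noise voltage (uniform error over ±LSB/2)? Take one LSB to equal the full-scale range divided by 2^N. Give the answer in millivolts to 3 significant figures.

0.634 mV

Range = 4.5 − (-4.5) = 9 V.
6.02 N + 1.76 ≥ 70.8 gives N ≥ 11.468, so the minimum integer is 12.
One LSB is 9 V / 4096 = 2.1973 mV.
RMS noise = LSB/√12 = 0.634 mV.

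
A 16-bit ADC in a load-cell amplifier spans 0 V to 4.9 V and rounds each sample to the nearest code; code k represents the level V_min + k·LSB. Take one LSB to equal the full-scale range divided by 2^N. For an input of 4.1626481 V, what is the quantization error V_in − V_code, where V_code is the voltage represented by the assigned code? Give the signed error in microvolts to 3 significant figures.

+10.8 µV

Span = 4.9 V. LSB = 4.9 V / 2^16 ≈ 74.77 µV.
(4.1626481 − (0)) / LSB = 4.1626481 × 65536/4.9 = 55674.1441. Nearest integer: k = 55674.
Reconstructed level: 0 + 55674 × 4.9/65536 V = 4.1626373291 V.
e = 4.1626481 − (4.1626373291) = +10.8 µV.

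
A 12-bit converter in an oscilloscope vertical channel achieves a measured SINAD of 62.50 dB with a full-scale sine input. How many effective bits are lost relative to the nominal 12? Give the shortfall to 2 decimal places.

1.91 bits

ENOB = (SINAD − 1.76)/6.02 = (62.50 − 1.76)/6.02 = 10.0897 bits.
12 − 10.0897 = 1.91 bits below nominal.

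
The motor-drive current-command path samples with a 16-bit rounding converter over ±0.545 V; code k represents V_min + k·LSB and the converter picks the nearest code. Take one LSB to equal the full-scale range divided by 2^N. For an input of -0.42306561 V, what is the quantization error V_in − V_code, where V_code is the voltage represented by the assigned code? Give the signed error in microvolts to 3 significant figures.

+4.61 µV

Full-scale range = 0.545 V − (-0.545 V) = 1.09 V. LSB = 1.09 V / 2^16 ≈ 16.63 µV.
Position in LSBs: (-0.42306561 − (-0.545)) × 65536/1.09 = 7331.2772; rounding gives k = 7331.
V_code = -0.545 + (7331/65536) × 1.09 = -0.42307022095 V.
V_in − V_code = -0.42306561 − (-0.42307022095) = +4.61 µV.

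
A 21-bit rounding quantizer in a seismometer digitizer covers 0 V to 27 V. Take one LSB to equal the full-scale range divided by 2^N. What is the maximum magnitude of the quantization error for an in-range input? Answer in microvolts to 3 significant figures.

Full-scale range = 27 V.
One LSB is 27 V / 2097152 = 12.875 µV.
|e|_max = LSB/2 = 6.44 µV.

6.44 µV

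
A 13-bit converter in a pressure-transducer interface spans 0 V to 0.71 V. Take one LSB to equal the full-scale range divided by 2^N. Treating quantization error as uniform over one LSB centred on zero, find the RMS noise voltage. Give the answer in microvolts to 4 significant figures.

25.02 µV

Range is 0.71 V.
LSB = 0.71 V / 2^13 = 86.6699 µV.
V_rms = LSB/√12 = 86.6699 µV / √12 = 25.02 µV.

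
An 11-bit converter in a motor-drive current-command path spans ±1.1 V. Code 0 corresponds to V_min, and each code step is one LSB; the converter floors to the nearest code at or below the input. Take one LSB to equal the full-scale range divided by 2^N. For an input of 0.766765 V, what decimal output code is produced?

Range = 1.1 − (-1.1) = 2.2 V. LSB = 2.2 V / 2^11 ≈ 1.074 mV.
code = ⌊(V_in − V_min)/LSB⌋ = ⌊(V_in − V_min) × 2^11 / range⌋
     = ⌊(0.766765 − (-1.1)) × 2048 / 2.2⌋ = ⌊1.866765 × 2048/2.2⌋
     = ⌊1737.789⌋ = 1737.

1737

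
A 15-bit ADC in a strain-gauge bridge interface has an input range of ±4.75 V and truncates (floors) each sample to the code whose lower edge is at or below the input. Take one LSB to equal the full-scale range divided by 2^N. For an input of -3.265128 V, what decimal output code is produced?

Span: 4.75 V − (-4.75 V) = 9.5 V. LSB = 9.5 V / 2^15 ≈ 289.9 µV.
V_in − V_min = -3.265128 − (-4.75) = 1.484872 V.
Divide by LSB: 1.484872 × 32768/9.5 = 5121.7143.
Truncating gives code 5121.

5121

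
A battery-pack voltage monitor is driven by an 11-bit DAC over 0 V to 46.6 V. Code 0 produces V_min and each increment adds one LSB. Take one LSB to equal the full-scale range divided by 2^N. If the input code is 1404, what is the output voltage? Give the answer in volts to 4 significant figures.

Range is 46.6 V. LSB = 46.6 V / 2^11.
V_out = 0 + 1404 × (46.6/2048) V
      = 0 + 31.9465 = 31.9465 V.

31.95 V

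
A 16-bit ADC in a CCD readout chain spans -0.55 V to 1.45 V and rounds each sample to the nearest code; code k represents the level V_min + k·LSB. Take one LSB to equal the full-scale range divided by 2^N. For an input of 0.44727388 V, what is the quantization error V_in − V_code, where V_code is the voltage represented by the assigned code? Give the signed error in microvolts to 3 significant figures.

Range = 1.45 − (-0.55) = 2 V. LSB = 2 V / 2^16 ≈ 30.52 µV.
(0.44727388 − (-0.55)) / LSB = 0.99727388 × 65536/2 = 32678.6705. Nearest integer: k = 32679.
Reconstructed level: -0.55 + 32679 × 2/65536 V = 0.44728393555 V.
Error = V_in − V_code = 0.44727388 − (0.44728393555) = −10.1 µV.

−10.1 µV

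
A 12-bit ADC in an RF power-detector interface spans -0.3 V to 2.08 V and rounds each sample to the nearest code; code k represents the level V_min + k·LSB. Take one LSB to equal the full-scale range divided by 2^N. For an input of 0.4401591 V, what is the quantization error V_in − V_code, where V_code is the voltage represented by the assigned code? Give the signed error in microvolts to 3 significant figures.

−105 µV

The full-scale span is 2.08 − (-0.3) = 2.38 V. LSB = 2.38 V / 2^12 ≈ 0.5811 mV.
(0.4401591 − (-0.3)) / LSB = 0.7401591 × 4096/2.38 = 1273.8200. Nearest integer: k = 1274.
Reconstructed level: -0.3 + 1274 × 2.38/4096 V = 0.4402636719 V.
V_in − V_code = 0.4401591 − (0.4402636719) = −105 µV.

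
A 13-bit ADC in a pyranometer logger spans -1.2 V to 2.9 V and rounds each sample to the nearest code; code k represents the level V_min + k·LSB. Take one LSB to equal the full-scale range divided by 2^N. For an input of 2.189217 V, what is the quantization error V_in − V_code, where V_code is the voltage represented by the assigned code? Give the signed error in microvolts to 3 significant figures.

−89.6 µV

The full-scale span is 2.9 − (-1.2) = 4.1 V. LSB = 4.1 V / 2^13 ≈ 0.5005 mV.
(V_in − V_min)/LSB = (2.189217 − (-1.2)) × 8192/4.1 = 6771.8209 → nearest code k = 6772.
V_code = V_min + k × range/2^13 = -1.2 + 6772 × 4.1/8192 = 2.189306641 V.
e = 2.189217 − (2.189306641) = −89.6 µV.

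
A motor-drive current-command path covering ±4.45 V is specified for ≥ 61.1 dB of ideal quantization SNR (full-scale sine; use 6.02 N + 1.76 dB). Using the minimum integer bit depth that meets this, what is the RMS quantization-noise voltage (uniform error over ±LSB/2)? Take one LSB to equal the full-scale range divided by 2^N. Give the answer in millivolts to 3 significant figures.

The full-scale span is 4.45 − (-4.45) = 8.9 V.
N ≥ (61.1 − 1.76)/6.02 = 9.857 → N_min = 10.
LSB = 8.9 V ÷ 2^10 = 8.9/1024 V = 8.6914 mV.
V_rms = LSB/√12 = 2.51 mV.

2.51 mV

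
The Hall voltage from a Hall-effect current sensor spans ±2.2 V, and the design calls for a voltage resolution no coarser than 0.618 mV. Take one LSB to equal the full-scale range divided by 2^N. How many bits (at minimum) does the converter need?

Full-scale range = 2.2 V − (-2.2 V) = 4.4 V.
Levels needed ≥ 4.4/0.618 mV = 7120. 2^13 = 8192 suffices, so N_min = 13.

13 bits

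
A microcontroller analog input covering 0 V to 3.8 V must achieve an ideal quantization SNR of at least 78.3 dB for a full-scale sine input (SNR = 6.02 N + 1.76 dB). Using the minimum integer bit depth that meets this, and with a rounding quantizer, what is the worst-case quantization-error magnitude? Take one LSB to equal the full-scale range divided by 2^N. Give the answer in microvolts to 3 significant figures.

232 µV

Span = 3.8 V.
6.02 N + 1.76 ≥ 78.3 gives N ≥ 12.714, so the minimum integer is 13.
Step size = 3.8/8192 V = 463.87 µV.
Max error for round-to-nearest is LSB/2 = 232 µV.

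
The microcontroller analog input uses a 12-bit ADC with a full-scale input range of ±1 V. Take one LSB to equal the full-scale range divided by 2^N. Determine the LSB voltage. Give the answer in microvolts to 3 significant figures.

The full-scale span is 1 − (-1) = 2 V.
Number of codes = 2^12 = 4096.
LSB = 2 V ÷ 2^12 = 2/4096 V = 488 µV.

488 µV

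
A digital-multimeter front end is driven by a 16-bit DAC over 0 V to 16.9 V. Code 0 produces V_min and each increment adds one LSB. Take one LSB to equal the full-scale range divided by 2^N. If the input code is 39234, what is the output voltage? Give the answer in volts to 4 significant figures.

10.12 V

V_FS = 16.9 V. LSB = 16.9 V / 2^16.
Output = V_min + (39234/65536) × range = 0 + 0.598663 × 16.9 V
      = 0 + 10.1174 = 10.1174 V.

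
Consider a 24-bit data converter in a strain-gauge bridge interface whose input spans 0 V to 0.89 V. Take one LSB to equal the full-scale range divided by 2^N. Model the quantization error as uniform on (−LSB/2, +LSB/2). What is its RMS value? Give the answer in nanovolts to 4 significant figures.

15.31 nV

Span = 0.89 V.
LSB = 0.89 V ÷ 2^24 = 0.89/16777216 V = 53.0481 nV.
V_rms = LSB/√12 = 53.0481 nV / √12 = 15.31 nV.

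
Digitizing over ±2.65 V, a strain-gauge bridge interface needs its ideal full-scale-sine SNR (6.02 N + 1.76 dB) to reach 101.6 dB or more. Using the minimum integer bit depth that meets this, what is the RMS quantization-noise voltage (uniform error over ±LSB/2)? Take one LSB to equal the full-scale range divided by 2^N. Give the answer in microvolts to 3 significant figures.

Full-scale range = 2.65 V − (-2.65 V) = 5.3 V.
6.02 N + 1.76 ≥ 101.6 gives N ≥ 16.585, so the minimum integer is 17.
LSB = 5.3 V / 2^17 = 40.436 µV.
σ_q = LSB/√12 = 40.436 µV/3.4641 = 11.7 µV.

11.7 µV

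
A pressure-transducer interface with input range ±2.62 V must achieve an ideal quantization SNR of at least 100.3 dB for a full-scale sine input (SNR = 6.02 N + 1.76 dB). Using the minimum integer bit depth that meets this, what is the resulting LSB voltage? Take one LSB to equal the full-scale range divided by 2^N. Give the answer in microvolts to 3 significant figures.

40.0 µV

Full-scale range = 2.62 V − (-2.62 V) = 5.24 V.
N ≥ (100.3 − 1.76)/6.02 = 16.369 → N_min = 17.
LSB = 5.24 V ÷ 2^17 = 5.24/131072 V = 40.0 µV.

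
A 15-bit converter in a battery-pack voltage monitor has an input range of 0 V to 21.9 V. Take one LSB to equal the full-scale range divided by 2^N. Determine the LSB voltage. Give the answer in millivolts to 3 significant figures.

0.668 mV

Range is 21.9 V.
There are 2^15 = 32768 steps.
One LSB is 21.9 V / 32768 = 0.668 mV.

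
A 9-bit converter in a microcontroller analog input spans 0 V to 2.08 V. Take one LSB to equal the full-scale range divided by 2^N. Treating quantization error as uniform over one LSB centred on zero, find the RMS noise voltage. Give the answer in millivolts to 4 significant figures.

Full-scale range = 2.08 V.
Step size = 2.08/512 V = 4.06250 mV.
V_rms = LSB/√12 = 4.06250 mV / √12 = 1.173 mV.

1.173 mV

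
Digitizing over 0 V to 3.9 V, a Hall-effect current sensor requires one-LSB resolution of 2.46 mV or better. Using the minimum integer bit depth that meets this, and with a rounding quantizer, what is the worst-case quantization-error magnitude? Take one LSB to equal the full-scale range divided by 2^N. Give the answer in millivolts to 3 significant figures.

0.952 mV

Span = 3.9 V.
Need 2^N ≥ 3.9 V / 2.46 mV = 1585 → N_min = 11.
Step size = 3.9/2048 V = 1.9043 mV.
Max error for round-to-nearest is LSB/2 = 0.952 mV.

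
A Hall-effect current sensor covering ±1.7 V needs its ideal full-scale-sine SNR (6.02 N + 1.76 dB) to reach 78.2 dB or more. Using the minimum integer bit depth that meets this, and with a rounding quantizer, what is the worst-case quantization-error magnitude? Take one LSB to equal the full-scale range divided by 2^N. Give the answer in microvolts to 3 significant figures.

208 µV

Range = 1.7 − (-1.7) = 3.4 V.
Solving 6.02 N ≥ 78.2 − 1.76: N ≥ 12.698. Round up → N = 13.
Step size = 3.4/8192 V = 415.04 µV.
|e|_max = LSB/2 = 208 µV.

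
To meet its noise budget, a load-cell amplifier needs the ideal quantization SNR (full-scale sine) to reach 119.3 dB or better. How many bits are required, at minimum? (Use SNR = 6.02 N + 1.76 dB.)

Solving 6.02 N ≥ 119.3 − 1.76: N ≥ 19.525. Round up → N = 20.

20 bits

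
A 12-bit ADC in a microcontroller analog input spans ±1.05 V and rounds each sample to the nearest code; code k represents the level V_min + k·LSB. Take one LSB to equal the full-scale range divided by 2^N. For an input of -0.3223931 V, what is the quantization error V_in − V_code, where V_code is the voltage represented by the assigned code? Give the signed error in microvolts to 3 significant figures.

+92.3 µV

Full-scale range = 1.05 V − (-1.05 V) = 2.1 V. LSB = 2.1 V / 2^12 ≈ 0.5127 mV.
(V_in − V_min)/LSB = (-0.3223931 − (-1.05)) × 4096/2.1 = 1419.1799 → nearest code k = 1419.
V_code = -1.05 + (1419/4096) × 2.1 = -0.3224853516 V.
Error = V_in − V_code = -0.3223931 − (-0.3224853516) = +92.3 µV.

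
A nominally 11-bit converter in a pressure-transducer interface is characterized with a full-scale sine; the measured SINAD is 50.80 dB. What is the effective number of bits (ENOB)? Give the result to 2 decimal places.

8.15 bits

ENOB = (SINAD − 1.76) / 6.02 = (50.80 − 1.76) / 6.02 = 49.04 / 6.02 = 8.1462.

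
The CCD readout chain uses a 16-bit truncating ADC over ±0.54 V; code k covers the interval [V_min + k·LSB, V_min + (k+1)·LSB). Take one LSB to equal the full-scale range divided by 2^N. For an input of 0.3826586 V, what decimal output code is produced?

The full-scale span is 0.54 − (-0.54) = 1.08 V. LSB = 1.08 V / 2^16 ≈ 16.48 µV.
code = ⌊(V_in − V_min)/LSB⌋ = ⌊(V_in − V_min) × 2^16 / range⌋
     = ⌊(0.3826586 − (-0.54)) × 65536 / 1.08⌋ = ⌊0.9226586 × 65536/1.08⌋
     = ⌊55988.291⌋ = 55988.

55988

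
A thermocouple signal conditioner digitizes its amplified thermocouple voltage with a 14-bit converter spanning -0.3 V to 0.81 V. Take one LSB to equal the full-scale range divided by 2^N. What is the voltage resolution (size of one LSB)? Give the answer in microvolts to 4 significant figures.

Range = 0.81 − (-0.3) = 1.11 V.
2^14 = 16384 levels.
One LSB is 1.11 V / 16384 = 67.75 µV.

67.75 µV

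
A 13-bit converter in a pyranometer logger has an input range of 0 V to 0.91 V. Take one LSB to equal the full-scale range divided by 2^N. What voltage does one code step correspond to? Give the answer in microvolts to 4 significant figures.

111.1 µV

Range is 0.91 V.
Number of codes = 2^13 = 8192.
LSB = 0.91 V ÷ 2^13 = 0.91/8192 V = 111.1 µV.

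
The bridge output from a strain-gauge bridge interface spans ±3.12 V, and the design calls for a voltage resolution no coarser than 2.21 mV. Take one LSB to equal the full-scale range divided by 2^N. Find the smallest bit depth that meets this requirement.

Range = 3.12 − (-3.12) = 6.24 V.
6.24 V / 2.21 mV = 2824. Since 2^11 = 2048 and 2^12 = 4096, N = 12.

12 bits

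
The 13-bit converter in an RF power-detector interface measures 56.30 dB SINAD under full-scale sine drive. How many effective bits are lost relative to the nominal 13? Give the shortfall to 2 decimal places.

Effective bits = (56.30 − 1.76)/6.02 = 9.0598.
Shortfall = 13 − 9.0598 = 3.9402 bits.

3.94 bits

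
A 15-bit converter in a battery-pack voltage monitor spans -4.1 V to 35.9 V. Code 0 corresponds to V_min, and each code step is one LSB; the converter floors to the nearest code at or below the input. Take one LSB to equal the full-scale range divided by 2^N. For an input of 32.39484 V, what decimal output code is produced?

29896

The full-scale span is 35.9 − (-4.1) = 40 V. LSB = 40 V / 2^15 ≈ 1.221 mV.
V_in − V_min = 32.39484 − (-4.1) = 36.49484 V.
Divide by LSB: 36.49484 × 32768/40 = 29896.5729.
Truncating gives code 29896.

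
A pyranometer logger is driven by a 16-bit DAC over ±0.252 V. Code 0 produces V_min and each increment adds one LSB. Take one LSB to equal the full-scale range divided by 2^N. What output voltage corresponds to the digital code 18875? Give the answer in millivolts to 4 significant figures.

Full-scale range = 0.252 V − (-0.252 V) = 0.504 V. LSB = 0.504 V / 2^16.
V_out = V_min + code × LSB = -0.252 V + 18875 × 0.504 V / 65536
      = -0.252 + 0.145157 = -0.106843 V.

-106.8 mV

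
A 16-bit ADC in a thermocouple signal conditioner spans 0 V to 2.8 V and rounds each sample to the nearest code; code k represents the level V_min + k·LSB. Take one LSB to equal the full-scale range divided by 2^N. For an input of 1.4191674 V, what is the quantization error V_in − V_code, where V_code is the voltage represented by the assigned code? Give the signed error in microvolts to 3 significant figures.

Range is 2.8 V. LSB = 2.8 V / 2^16 ≈ 42.72 µV.
Position in LSBs: (1.4191674 − (0)) × 65536/2.8 = 33216.6267; rounding gives k = 33217.
V_code = 0 + (33217/65536) × 2.8 = 1.4191833496 V.
V_in − V_code = 1.4191674 − (1.4191833496) = −15.9 µV.

−15.9 µV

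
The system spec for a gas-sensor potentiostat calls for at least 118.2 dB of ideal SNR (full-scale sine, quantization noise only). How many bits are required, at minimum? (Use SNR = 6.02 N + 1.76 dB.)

Solving 6.02 N ≥ 118.2 − 1.76: N ≥ 19.342. Round up → N = 20.

20 bits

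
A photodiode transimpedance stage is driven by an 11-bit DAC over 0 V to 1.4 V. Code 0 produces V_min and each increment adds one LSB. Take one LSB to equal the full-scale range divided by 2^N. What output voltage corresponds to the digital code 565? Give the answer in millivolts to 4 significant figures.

386.2 mV

Range is 1.4 V. LSB = 1.4 V / 2^11.
V_out = 0 + 565 × (1.4/2048) V
      = 0 + 0.386230 = 0.386230 V.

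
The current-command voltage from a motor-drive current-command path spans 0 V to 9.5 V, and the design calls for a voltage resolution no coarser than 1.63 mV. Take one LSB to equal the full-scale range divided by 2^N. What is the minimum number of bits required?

13 bits

V_FS = 9.5 V.
Need 2^N ≥ 9.5 V / 1.63 mV = 5828 → N_min = 13.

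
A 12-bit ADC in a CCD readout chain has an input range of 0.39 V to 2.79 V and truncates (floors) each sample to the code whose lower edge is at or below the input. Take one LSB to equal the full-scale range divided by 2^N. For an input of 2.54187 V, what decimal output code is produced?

3672

Range = 2.79 − (0.39) = 2.4 V. LSB = 2.4 V / 2^12 ≈ 0.5859 mV.
(V_in − V_min) × 2^12/range = (2.54187 − (0.39)) × 4096/2.4 = 3672.525.
Floor → code = 3672.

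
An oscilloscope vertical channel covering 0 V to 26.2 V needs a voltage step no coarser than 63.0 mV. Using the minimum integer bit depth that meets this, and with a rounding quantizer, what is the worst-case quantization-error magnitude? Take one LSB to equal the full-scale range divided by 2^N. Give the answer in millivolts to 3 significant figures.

Full-scale range = 26.2 V.
Levels needed ≥ 26.2/63.0 mV = 415.9. 2^9 = 512 suffices, so N_min = 9.
One LSB is 26.2 V / 512 = 51.172 mV.
Max error for round-to-nearest is LSB/2 = 25.6 mV.

25.6 mV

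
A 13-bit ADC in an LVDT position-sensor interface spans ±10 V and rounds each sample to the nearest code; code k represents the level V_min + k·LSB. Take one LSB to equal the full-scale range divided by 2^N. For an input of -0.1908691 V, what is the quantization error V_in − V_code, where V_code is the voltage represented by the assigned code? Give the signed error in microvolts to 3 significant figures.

Full-scale range = 10 V − (-10 V) = 20 V. LSB = 20 V / 2^13 ≈ 2.441 mV.
(V_in − V_min)/LSB = (-0.1908691 − (-10)) × 8192/20 = 4017.8200 → nearest code k = 4018.
Reconstructed level: -10 + 4018 × 20/8192 V = -0.1904296875 V.
V_in − V_code = -0.1908691 − (-0.1904296875) = −439 µV.

−439 µV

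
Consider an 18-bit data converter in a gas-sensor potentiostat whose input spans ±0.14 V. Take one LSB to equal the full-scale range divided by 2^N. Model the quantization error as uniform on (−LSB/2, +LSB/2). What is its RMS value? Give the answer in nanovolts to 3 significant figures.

308 nV

Full-scale range = 0.14 V − (-0.14 V) = 0.28 V.
One LSB is 0.28 V / 262144 = 1.0681 µV.
For a uniform distribution on [−LSB/2, +LSB/2], V_rms = LSB/√12 = 1.0681 µV/3.4641 = 308 nV.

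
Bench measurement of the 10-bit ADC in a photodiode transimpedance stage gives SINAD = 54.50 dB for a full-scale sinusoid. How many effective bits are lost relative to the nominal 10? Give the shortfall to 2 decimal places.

N_eff = (54.50 − 1.76)/6.02 = 8.7608 bits.
Lost resolution: 10 − 8.7608 = 1.2392 bits.

1.24 bits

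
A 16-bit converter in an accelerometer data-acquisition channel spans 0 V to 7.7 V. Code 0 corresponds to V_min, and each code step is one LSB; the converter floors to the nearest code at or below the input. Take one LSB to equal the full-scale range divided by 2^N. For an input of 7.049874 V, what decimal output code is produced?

V_FS = 7.7 V. LSB = 7.7 V / 2^16 ≈ 117.5 µV.
code = ⌊(V_in − V_min)/LSB⌋ = ⌊(V_in − V_min) × 2^16 / range⌋
     = ⌊(7.049874 − (0)) × 65536 / 7.7⌋ = ⌊7.049874 × 65536/7.7⌋
     = ⌊60002.668⌋ = 60002.

60002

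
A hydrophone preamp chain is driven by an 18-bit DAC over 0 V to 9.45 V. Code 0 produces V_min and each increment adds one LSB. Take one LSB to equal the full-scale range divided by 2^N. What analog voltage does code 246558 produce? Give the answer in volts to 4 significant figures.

Range is 9.45 V. LSB = 9.45 V / 2^18.
V_out = 0 + 246558 × (9.45/262144) V
      = 0 V + 8.88814 V = 8.88814 V.

8.888 V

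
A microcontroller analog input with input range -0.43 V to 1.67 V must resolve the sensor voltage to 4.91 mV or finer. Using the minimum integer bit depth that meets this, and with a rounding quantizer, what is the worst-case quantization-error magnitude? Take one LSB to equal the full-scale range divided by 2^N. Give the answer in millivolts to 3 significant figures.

2.05 mV

Full-scale range = 1.67 V − (-0.43 V) = 2.1 V.
Need 2^N ≥ 2.1 V / 4.91 mV = 427.7 → N_min = 9.
One LSB is 2.1 V / 512 = 4.1016 mV.
Half an LSB is 2.05 mV.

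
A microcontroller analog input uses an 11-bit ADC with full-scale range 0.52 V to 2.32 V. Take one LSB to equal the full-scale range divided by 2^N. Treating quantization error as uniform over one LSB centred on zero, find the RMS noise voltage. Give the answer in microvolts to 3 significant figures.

Range = 2.32 − (0.52) = 1.8 V.
LSB = 1.8 V ÷ 2^11 = 1.8/2048 V = 0.87891 mV.
For a uniform distribution on [−LSB/2, +LSB/2], V_rms = LSB/√12 = 0.87891 mV/3.4641 = 254 µV.

254 µV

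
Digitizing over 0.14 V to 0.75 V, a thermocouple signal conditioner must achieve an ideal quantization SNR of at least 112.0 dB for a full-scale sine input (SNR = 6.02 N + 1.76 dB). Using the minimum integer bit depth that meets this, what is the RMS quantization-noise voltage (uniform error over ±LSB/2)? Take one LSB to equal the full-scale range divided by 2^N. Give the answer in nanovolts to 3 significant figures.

Full-scale range = 0.75 V − (0.14 V) = 0.61 V.
Required N = ⌈(112.0 − 1.76)/6.02⌉ = ⌈18.312⌉ = 19.
LSB = 0.61 V / 2^19 = 1.1635 µV.
V_rms = LSB/√12 = 336 nV.

336 nV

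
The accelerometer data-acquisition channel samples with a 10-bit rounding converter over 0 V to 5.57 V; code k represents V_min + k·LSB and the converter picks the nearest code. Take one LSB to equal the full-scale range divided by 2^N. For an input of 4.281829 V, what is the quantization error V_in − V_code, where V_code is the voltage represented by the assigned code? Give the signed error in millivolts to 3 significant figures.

+0.979 mV

Span = 5.57 V. LSB = 5.57 V / 2^10 ≈ 5.439 mV.
Position in LSBs: (4.281829 − (0)) × 1024/5.57 = 787.1801; rounding gives k = 787.
V_code = V_min + k × range/2^10 = 0 + 787 × 5.57/1024 = 4.280849609 V.
V_in − V_code = 4.281829 − (4.280849609) = +0.979 mV.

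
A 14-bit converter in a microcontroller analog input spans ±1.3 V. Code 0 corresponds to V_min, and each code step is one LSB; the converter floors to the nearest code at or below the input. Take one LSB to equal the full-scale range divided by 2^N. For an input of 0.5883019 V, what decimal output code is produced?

11899

Span: 1.3 V − (-1.3 V) = 2.6 V. LSB = 2.6 V / 2^14 ≈ 158.7 µV.
code = ⌊(V_in − V_min)/LSB⌋ = ⌊(V_in − V_min) × 2^14 / range⌋
     = ⌊(0.5883019 − (-1.3)) × 16384 / 2.6⌋ = ⌊1.8883019 × 16384/2.6⌋
     = ⌊11899.207⌋ = 11899.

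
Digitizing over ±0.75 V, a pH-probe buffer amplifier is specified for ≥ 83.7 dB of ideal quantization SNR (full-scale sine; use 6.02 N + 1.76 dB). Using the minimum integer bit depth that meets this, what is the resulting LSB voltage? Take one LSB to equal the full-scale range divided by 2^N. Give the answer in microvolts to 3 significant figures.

91.6 µV

The full-scale span is 0.75 − (-0.75) = 1.5 V.
Solving 6.02 N ≥ 83.7 − 1.76: N ≥ 13.611. Round up → N = 14.
One LSB is 1.5 V / 16384 = 91.6 µV.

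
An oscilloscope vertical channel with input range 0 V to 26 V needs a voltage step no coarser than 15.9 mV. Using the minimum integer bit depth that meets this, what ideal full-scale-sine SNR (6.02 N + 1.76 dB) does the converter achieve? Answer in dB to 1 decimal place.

68.0 dB

Full-scale range = 26 V.
Need 2^N ≥ 26 V / 15.9 mV = 1635 → N_min = 11.
Ideal SNR at N = 11: 6.02·11 + 1.76 = 68.0 dB.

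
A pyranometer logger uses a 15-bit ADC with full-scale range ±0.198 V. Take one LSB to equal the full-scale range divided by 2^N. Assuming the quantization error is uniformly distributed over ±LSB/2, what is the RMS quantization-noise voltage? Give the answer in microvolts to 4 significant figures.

3.489 µV

The full-scale span is 0.198 − (-0.198) = 0.396 V.
LSB = 0.396 V ÷ 2^15 = 0.396/32768 V = 12.0850 µV.
σ_q = LSB/√12 = 12.0850 µV/3.4641 = 3.489 µV.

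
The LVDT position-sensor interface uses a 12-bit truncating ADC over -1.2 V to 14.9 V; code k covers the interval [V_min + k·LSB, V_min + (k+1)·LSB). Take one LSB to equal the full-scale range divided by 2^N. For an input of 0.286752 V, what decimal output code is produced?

378

Span: 14.9 V − (-1.2 V) = 16.1 V. LSB = 16.1 V / 2^12 ≈ 3.931 mV.
code = ⌊(V_in − V_min)/LSB⌋ = ⌊(V_in − V_min) × 2^12 / range⌋
     = ⌊(0.286752 − (-1.2)) × 4096 / 16.1⌋ = ⌊1.486752 × 4096/16.1⌋
     = ⌊378.244⌋ = 378.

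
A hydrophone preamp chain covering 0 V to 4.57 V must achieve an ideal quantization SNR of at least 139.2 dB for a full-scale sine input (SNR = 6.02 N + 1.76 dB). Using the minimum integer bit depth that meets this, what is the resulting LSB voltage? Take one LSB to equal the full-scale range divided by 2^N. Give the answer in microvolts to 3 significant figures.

Span = 4.57 V.
Solving 6.02 N ≥ 139.2 − 1.76: N ≥ 22.831. Round up → N = 23.
One LSB is 4.57 V / 8388608 = 0.545 µV.

0.545 µV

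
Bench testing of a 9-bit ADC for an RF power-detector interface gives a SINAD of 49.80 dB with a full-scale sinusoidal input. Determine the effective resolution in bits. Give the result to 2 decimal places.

7.98 bits

ENOB = (49.80 − 1.76)/6.02 = 7.9801 bits.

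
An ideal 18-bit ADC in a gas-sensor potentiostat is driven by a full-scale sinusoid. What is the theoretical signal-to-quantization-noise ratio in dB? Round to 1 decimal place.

110.1 dB

SNR = 6.02·18 + 1.76 = 110.12 dB.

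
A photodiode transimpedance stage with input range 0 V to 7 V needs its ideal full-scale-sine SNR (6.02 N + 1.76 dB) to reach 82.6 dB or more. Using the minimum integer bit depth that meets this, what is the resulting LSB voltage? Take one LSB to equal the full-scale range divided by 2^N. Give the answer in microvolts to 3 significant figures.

427 µV

V_FS = 7 V.
6.02 N + 1.76 ≥ 82.6 gives N ≥ 13.429, so the minimum integer is 14.
One LSB is 7 V / 16384 = 427 µV.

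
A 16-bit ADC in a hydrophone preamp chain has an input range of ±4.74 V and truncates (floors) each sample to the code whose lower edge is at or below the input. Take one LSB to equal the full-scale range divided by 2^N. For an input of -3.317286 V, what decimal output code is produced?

Span: 4.74 V − (-4.74 V) = 9.48 V. LSB = 9.48 V / 2^16 ≈ 144.7 µV.
code = ⌊(V_in − V_min)/LSB⌋ = ⌊(V_in − V_min) × 2^16 / range⌋
     = ⌊(-3.317286 − (-4.74)) × 65536 / 9.48⌋ = ⌊1.422714 × 65536/9.48⌋
     = ⌊9835.336⌋ = 9835.

9835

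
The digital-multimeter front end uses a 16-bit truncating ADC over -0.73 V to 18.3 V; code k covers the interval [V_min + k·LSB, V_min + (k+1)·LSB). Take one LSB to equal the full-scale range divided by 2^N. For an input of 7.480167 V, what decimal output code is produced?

28274

Range = 18.3 − (-0.73) = 19.03 V. LSB = 19.03 V / 2^16 ≈ 290.4 µV.
code = ⌊(V_in − V_min)/LSB⌋ = ⌊(V_in − V_min) × 2^16 / range⌋
     = ⌊(7.480167 − (-0.73)) × 65536 / 19.03⌋ = ⌊8.210167 × 65536/19.03⌋
     = ⌊28274.383⌋ = 28274.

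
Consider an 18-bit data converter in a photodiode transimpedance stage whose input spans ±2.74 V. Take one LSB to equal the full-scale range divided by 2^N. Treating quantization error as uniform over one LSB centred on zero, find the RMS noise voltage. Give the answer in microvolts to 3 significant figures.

The full-scale span is 2.74 − (-2.74) = 5.48 V.
One LSB is 5.48 V / 262144 = 20.905 µV.
RMS of a uniform error over width LSB is LSB/√12 = 6.03 µV.

6.03 µV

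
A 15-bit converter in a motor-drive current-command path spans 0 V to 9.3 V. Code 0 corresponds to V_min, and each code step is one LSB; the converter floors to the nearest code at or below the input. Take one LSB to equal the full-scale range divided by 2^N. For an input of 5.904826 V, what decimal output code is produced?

20805

Range is 9.3 V. LSB = 9.3 V / 2^15 ≈ 283.8 µV.
(V_in − V_min) × 2^15/range = (5.904826 − (0)) × 32768/9.3 = 20805.305.
Floor → code = 20805.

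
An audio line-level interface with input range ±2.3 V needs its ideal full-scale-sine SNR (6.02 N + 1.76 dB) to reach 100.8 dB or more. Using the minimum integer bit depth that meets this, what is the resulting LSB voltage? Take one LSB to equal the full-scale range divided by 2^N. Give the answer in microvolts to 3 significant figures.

The full-scale span is 2.3 − (-2.3) = 4.6 V.
N ≥ (100.8 − 1.76)/6.02 = 16.452 → N_min = 17.
LSB = 4.6 V / 2^17 = 35.1 µV.

35.1 µV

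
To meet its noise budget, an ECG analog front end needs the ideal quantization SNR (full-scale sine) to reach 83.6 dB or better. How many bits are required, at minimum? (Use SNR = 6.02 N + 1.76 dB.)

14 bits

N ≥ (83.6 − 1.76)/6.02 = 13.595 → N_min = 14.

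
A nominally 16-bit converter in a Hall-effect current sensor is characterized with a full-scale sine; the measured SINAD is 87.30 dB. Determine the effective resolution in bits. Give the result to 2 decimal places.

14.21 bits

Inverting SNR = 6.02 N + 1.76: N_eff = (87.30 − 1.76)/6.02 = 14.2093.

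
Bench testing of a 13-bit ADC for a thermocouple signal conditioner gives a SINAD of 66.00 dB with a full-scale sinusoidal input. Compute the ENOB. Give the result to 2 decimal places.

10.67 bits

Inverting SNR = 6.02 N + 1.76: N_eff = (66.00 − 1.76)/6.02 = 10.6711.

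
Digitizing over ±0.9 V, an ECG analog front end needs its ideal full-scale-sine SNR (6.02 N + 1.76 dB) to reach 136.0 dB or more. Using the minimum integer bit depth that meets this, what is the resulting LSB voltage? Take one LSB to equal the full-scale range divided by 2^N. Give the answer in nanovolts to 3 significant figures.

215 nV

Range = 0.9 − (-0.9) = 1.8 V.
Solving 6.02 N ≥ 136.0 − 1.76: N ≥ 22.299. Round up → N = 23.
One LSB is 1.8 V / 8388608 = 215 nV.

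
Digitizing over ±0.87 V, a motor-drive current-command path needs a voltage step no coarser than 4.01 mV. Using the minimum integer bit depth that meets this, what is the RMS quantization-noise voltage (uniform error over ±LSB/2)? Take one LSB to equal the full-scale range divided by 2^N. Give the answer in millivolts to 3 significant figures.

0.981 mV

Range = 0.87 − (-0.87) = 1.74 V.
Required number of levels: 1.74/4.01 mV = 433.92; smallest N with 2^N ≥ that is 9.
Step size = 1.74/512 V = 3.3984 mV.
V_rms = LSB/√12 = 0.981 mV.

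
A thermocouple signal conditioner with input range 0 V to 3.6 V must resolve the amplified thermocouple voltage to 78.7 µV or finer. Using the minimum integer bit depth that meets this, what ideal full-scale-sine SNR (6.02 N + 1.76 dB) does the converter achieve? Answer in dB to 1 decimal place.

V_FS = 3.6 V.
3.6 V / 78.7 µV = 45740. Since 2^15 = 32768 and 2^16 = 65536, N = 16.
Ideal SNR at N = 16: 6.02·16 + 1.76 = 98.1 dB.

98.1 dB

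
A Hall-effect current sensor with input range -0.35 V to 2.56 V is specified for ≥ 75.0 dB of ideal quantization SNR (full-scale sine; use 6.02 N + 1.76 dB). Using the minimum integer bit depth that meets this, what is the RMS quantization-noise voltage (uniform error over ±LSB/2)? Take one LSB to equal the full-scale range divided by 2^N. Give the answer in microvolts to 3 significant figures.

The full-scale span is 2.56 − (-0.35) = 2.91 V.
Required N = ⌈(75.0 − 1.76)/6.02⌉ = ⌈12.166⌉ = 13.
LSB = 2.91 V / 2^13 = 355.22 µV.
σ_q = LSB/√12 = 355.22 µV/3.4641 = 103 µV.

103 µV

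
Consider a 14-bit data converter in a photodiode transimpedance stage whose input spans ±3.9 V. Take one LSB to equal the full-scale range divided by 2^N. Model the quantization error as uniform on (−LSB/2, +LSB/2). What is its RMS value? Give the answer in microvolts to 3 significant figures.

Span: 3.9 V − (-3.9 V) = 7.8 V.
LSB = 7.8 V / 2^14 = 476.07 µV.
For a uniform distribution on [−LSB/2, +LSB/2], V_rms = LSB/√12 = 476.07 µV/3.4641 = 137 µV.

137 µV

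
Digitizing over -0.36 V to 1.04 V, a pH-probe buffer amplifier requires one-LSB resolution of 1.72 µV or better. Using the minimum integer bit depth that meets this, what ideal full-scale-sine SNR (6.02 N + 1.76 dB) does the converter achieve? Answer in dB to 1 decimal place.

122.2 dB

Full-scale range = 1.04 V − (-0.36 V) = 1.4 V.
Need 2^N ≥ 1.4 V / 1.72 µV = 814000 → N_min = 20.
Ideal SNR at N = 20: 6.02·20 + 1.76 = 122.2 dB.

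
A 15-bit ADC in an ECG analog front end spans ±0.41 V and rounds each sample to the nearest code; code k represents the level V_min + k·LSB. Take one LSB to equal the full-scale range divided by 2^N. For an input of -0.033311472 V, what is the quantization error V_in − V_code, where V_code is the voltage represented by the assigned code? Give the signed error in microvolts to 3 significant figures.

−3.98 µV

Span: 0.41 V − (-0.41 V) = 0.82 V. LSB = 0.82 V / 2^15 ≈ 25.02 µV.
Position in LSBs: (-0.033311472 − (-0.41)) × 32768/0.82 = 15052.8411; rounding gives k = 15053.
V_code = -0.41 + (15053/32768) × 0.82 = -0.033307495117 V.
e = -0.033311472 − (-0.033307495117) = −3.98 µV.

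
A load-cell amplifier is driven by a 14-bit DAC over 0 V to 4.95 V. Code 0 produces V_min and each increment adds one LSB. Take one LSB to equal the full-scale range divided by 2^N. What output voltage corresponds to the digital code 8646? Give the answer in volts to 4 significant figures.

2.612 V

Full-scale range = 4.95 V. LSB = 4.95 V / 2^14.
V_out = V_min + code × LSB = 0 V + 8646 × 4.95 V / 16384
      = 0 V + 2.61216 V = 2.61216 V.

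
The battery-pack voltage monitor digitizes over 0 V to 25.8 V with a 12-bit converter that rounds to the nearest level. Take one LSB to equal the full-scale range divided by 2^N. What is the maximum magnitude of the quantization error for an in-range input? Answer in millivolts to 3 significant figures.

Range is 25.8 V.
LSB = 25.8 V / 2^12 = 6.2988 mV.
|e|_max = LSB/2 = 3.15 mV.

3.15 mV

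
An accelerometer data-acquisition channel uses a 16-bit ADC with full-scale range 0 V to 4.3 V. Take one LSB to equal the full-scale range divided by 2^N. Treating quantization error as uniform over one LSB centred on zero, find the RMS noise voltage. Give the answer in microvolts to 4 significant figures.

Full-scale range = 4.3 V.
LSB = 4.3 V / 2^16 = 65.6128 µV.
σ_q = LSB/√12 = 65.6128 µV/3.4641 = 18.94 µV.

18.94 µV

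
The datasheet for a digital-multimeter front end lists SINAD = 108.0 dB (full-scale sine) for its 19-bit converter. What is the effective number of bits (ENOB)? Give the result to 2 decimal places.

Inverting SNR = 6.02 N + 1.76: N_eff = (108.0 − 1.76)/6.02 = 17.6478.

17.65 bits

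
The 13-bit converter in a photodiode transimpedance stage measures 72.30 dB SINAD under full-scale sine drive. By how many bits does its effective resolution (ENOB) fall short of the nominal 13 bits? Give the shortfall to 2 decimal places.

1.28 bits

Effective bits = (72.30 − 1.76)/6.02 = 11.7176.
Shortfall = 13 − 11.7176 = 1.2824 bits.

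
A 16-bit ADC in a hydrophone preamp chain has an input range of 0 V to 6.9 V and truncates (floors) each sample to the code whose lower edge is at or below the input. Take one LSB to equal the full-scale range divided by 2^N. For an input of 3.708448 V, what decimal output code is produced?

Span = 6.9 V. LSB = 6.9 V / 2^16 ≈ 105.3 µV.
(V_in − V_min) × 2^16/range = (3.708448 − (0)) × 65536/6.9 = 35222.732.
Floor → code = 35222.

35222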